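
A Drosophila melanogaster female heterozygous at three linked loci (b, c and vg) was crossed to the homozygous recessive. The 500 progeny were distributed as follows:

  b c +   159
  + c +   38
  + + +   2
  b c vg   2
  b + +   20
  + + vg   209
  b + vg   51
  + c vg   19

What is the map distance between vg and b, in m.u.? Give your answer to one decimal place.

18.6 m.u.

The two most frequent reciprocal classes, b c + and + + vg, are the parental types, so the F1 was b c + / + + vg.
The two rarest classes, b c vg and + + +, are the double crossovers. Comparing them with the parentals, only the vg allele has switched, so vg is the middle locus and the order is c – vg – b.
Crossovers in the vg–b interval produce the single-crossover classes + c + and b + vg (38 + 51 = 89) plus the double crossovers (4).
RF(vg–b) = (89 + 4) / 500 = 93/500 = 0.1860 → 18.6 m.u.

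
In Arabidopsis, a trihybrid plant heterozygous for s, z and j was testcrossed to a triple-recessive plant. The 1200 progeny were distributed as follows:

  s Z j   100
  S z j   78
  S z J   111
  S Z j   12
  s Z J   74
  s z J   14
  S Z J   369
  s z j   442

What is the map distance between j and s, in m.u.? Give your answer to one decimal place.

14.8 m.u.

The two most frequent reciprocal classes, s z j and S Z J, are the parental types, so the F1 was s z j / S Z J.
The two rarest classes, s z J and S Z j, are the double crossovers. Comparing them with the parentals, only the j allele has switched, so j is the middle locus and the order is s – j – z.
Crossovers in the s–j interval produce the single-crossover classes S z j and s Z J (78 + 74 = 152) plus the double crossovers (26).
RF(s–j) = (152 + 26) / 1200 = 178/1200 = 0.1483 → 14.8 m.u.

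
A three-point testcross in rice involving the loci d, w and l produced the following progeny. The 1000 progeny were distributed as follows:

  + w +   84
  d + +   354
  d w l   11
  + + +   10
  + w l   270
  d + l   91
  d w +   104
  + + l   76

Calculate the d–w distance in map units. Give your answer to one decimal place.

20.1 map units

The two most frequent reciprocal classes, d + + and + w l, are the parental types, so the F1 was d + + / + w l.
The two rarest classes, + + + and d w l, are the double crossovers. Comparing them with the parentals, only the d allele has switched, so d is the middle locus and the order is w – d – l.
Crossovers in the w–d interval produce the single-crossover classes d w + and + + l (104 + 76 = 180) plus the double crossovers (21).
RF(w–d) = (180 + 21) / 1000 = 201/1000 = 0.2010 → 20.1 map units.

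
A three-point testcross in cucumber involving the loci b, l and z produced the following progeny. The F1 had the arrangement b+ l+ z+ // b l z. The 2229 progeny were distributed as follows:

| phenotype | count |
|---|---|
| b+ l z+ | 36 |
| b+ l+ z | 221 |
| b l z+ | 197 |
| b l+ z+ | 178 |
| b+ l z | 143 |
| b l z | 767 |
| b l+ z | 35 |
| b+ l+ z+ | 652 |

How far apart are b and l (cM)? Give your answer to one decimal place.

17.6 cM

The two rarest classes, b+ l z+ and b l+ z, are the double crossovers. Comparing them with the parentals, only the l allele has switched, so l is the middle locus and the order is b – l – z.
Crossovers in the b–l interval produce the single-crossover classes b l+ z+ and b+ l z (178 + 143 = 321) plus the double crossovers (71).
RF(b–l) = (321 + 71) / 2229 = 392/2229 = 0.1759 → 17.6 cM.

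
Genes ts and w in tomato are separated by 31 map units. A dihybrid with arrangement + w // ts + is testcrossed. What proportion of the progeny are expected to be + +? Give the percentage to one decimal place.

15.5%

A map distance of 31 map units corresponds to a recombination frequency of 0.310.
The F1 is + w / ts +, so + + is a recombinant gamete class with expected frequency r/2 = 0.310/2 = 0.1550.
That is 0.1550 = 15.5% of the progeny.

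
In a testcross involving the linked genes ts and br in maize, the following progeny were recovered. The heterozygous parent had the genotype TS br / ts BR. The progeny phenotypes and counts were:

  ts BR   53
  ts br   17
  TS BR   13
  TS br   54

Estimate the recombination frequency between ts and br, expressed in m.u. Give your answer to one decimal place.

21.9 m.u.

The recombinant classes are TS BR and ts br: 13 + 17 = 30.
Recombination frequency = 30/137 = 0.2190 ≈ 21.9%, i.e. 21.9 m.u.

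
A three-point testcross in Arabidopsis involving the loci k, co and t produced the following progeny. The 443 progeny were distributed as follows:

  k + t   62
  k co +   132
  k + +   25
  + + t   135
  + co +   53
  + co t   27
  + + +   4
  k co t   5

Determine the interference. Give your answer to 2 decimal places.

0.47

The two most frequent reciprocal classes, + + t and k co +, are the parental types, so the F1 was + + t / k co +.
The two rarest classes, + + + and k co t, are the double crossovers. Comparing them with the parentals, only the t allele has switched, so t is the middle locus and the order is k – t – co.
k–t: (115 + 9)/443 = 0.2799; t–co: (52 + 9)/443 = 0.1377.
Expected DCO frequency = 0.2799 × 0.1377 ≈ 0.03854; observed = 9/443 ≈ 0.02032.
Coefficient of coincidence = 0.02032/0.03854 ≈ 0.53; interference = 1 − 0.53 = 0.47.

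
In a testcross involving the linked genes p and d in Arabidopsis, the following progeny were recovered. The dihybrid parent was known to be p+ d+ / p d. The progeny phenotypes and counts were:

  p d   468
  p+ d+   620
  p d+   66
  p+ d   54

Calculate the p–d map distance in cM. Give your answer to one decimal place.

9.9 cM

The recombinant classes are p+ d and p d+: 54 + 66 = 120.
Recombination frequency = 120/1208 = 0.0993 ≈ 9.9%, i.e. 9.9 cM.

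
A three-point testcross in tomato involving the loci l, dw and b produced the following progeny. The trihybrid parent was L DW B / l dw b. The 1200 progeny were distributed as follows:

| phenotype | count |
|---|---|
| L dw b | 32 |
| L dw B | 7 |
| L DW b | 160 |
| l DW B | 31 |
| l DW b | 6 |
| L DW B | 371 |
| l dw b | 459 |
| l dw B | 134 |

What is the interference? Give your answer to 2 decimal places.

0.33

The two rarest classes, L dw B and l DW b, are the double crossovers. Comparing them with the parentals, only the dw allele has switched, so dw is the middle locus and the order is l – dw – b.
l–dw: (63 + 13)/1200 = 0.0633; dw–b: (294 + 13)/1200 = 0.2558.
Expected DCO frequency = 0.0633 × 0.2558 ≈ 0.01619; observed = 13/1200 ≈ 0.01083.
Coefficient of coincidence = 0.01083/0.01619 ≈ 0.67; interference = 1 − 0.67 = 0.33.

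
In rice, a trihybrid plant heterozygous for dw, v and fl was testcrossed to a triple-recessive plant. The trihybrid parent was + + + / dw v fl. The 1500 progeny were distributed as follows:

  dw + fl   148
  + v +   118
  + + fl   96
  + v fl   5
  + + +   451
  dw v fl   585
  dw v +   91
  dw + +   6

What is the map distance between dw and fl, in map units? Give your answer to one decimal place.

13.2 map units

The two rarest classes, dw + + and + v fl, are the double crossovers. Comparing them with the parentals, only the dw allele has switched, so dw is the middle locus and the order is fl – dw – v.
Crossovers in the fl–dw interval produce the single-crossover classes + + fl and dw v + (96 + 91 = 187) plus the double crossovers (11).
RF(fl–dw) = (187 + 11) / 1500 = 198/1500 = 0.1320 → 13.2 map units.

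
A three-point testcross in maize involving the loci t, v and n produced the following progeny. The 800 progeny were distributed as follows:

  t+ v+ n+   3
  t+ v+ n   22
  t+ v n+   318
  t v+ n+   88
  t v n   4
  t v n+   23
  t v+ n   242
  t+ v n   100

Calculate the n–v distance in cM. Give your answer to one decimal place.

The two most frequent reciprocal classes, t v+ n and t+ v n+, are the parental types, so the F1 was t v+ n / t+ v n+.
The two rarest classes, t v n and t+ v+ n+, are the double crossovers. Comparing them with the parentals, only the v allele has switched, so v is the middle locus and the order is n – v – t.
Crossovers in the n–v interval produce the single-crossover classes t v+ n+ and t+ v n (88 + 100 = 188) plus the double crossovers (7).
RF(n–v) = (188 + 7) / 800 = 195/800 = 0.2437 → 24.4 cM.

24.4 cM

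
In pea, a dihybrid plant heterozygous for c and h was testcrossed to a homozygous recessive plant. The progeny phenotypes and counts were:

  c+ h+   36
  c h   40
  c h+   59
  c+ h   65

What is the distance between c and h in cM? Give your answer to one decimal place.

The two most frequent classes, c+ h (65) and c h+ (59), are the parental types, so the F1 was c+ h / c h+.
The recombinant classes are c+ h+ and c h: 36 + 40 = 76.
Recombination frequency = 76/200 = 0.3800 ≈ 38.0%, i.e. 38.0 cM.

38.0 cM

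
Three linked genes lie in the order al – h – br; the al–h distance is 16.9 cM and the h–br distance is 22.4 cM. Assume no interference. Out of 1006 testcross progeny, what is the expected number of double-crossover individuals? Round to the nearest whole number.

38

Map distances give recombination frequencies of 0.169 and 0.224 for the two intervals.
With no interference, expected double-crossover frequency = 0.169 × 0.224 = 0.03786.
Expected number = 0.03786 × 1006 = 38.08 ≈ 38.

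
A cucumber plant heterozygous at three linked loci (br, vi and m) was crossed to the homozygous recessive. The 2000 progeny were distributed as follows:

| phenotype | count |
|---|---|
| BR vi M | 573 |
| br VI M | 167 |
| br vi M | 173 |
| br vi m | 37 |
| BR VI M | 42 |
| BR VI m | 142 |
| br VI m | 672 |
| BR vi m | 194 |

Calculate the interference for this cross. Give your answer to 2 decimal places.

0.09

The two most frequent reciprocal classes, br VI m and BR vi M, are the parental types, so the F1 was br VI m / BR vi M.
The two rarest classes, br vi m and BR VI M, are the double crossovers. Comparing them with the parentals, only the vi allele has switched, so vi is the middle locus and the order is br – vi – m.
br–vi: (315 + 79)/2000 = 0.1970; vi–m: (361 + 79)/2000 = 0.2200.
Expected DCO frequency = 0.1970 × 0.2200 ≈ 0.04334; observed = 79/2000 ≈ 0.03950.
Coefficient of coincidence = 0.03950/0.04334 ≈ 0.91; interference = 1 − 0.91 = 0.09.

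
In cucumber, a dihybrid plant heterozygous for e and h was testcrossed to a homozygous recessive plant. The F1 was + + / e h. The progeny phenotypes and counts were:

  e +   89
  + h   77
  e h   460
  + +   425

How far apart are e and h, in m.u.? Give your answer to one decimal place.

The recombinant classes are + h and e +: 77 + 89 = 166.
Recombination frequency = 166/1051 = 0.1579 ≈ 15.8%, i.e. 15.8 m.u.

15.8 m.u.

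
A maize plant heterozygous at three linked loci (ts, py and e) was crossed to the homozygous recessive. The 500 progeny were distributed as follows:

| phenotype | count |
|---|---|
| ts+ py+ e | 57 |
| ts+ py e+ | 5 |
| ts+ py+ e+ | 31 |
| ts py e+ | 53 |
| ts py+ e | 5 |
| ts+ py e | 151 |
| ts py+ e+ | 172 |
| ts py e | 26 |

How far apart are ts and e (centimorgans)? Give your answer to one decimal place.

13.4 centimorgans

The two most frequent reciprocal classes, ts+ py e and ts py+ e+, are the parental types, so the F1 was ts+ py e / ts py+ e+.
The two rarest classes, ts+ py e+ and ts py+ e, are the double crossovers. Comparing them with the parentals, only the e allele has switched, so e is the middle locus and the order is py – e – ts.
Crossovers in the e–ts interval produce the single-crossover classes ts py e and ts+ py+ e+ (26 + 31 = 57) plus the double crossovers (10).
RF(e–ts) = (57 + 10) / 500 = 67/500 = 0.1340 → 13.4 centimorgans.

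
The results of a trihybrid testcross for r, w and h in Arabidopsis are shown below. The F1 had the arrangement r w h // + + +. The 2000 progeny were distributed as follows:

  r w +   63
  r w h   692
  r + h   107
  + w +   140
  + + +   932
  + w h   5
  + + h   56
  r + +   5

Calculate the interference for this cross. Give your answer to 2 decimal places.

The two rarest classes, + w h and r + +, are the double crossovers. Comparing them with the parentals, only the r allele has switched, so r is the middle locus and the order is w – r – h.
w–r: (247 + 10)/2000 = 0.1285; r–h: (119 + 10)/2000 = 0.0645.
Expected DCO frequency = 0.1285 × 0.0645 ≈ 0.00829; observed = 10/2000 ≈ 0.00500.
Coefficient of coincidence = 0.00500/0.00829 ≈ 0.60; interference = 1 − 0.60 = 0.40.

0.40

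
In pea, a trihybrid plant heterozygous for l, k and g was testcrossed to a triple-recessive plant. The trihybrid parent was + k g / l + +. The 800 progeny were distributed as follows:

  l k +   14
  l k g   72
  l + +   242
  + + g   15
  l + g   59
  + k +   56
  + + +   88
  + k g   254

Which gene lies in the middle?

k

The two rarest classes, + + g and l k +, are the double crossovers. Comparing them with the parentals, only the k allele has switched, so k is the middle locus and the order is g – k – l.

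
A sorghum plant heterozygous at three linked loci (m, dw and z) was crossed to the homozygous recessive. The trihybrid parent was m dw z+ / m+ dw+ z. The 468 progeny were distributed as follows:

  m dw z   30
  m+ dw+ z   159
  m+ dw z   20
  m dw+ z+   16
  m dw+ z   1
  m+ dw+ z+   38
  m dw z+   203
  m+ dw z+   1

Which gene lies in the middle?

m

The two rarest classes, m+ dw z+ and m dw+ z, are the double crossovers. Comparing them with the parentals, only the m allele has switched, so m is the middle locus and the order is z – m – dw.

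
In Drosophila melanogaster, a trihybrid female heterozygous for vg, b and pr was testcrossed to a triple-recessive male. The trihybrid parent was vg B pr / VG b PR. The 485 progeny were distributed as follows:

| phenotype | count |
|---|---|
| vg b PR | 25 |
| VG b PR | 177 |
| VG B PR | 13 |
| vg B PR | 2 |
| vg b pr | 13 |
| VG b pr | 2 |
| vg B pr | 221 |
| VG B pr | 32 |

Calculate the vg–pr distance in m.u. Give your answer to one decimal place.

12.6 m.u.

The two rarest classes, vg B PR and VG b pr, are the double crossovers. Comparing them with the parentals, only the pr allele has switched, so pr is the middle locus and the order is b – pr – vg.
Crossovers in the pr–vg interval produce the single-crossover classes VG B pr and vg b PR (32 + 25 = 57) plus the double crossovers (4).
RF(pr–vg) = (57 + 4) / 485 = 61/485 = 0.1258 → 12.6 m.u.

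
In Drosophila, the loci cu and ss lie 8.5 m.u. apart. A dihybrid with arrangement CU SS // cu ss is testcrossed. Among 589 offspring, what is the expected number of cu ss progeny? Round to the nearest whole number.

269

A map distance of 8.5 m.u. corresponds to a recombination frequency of 0.085.
The F1 is CU SS / cu ss, so cu ss is a parental gamete class with expected frequency (1 − r)/2 = 0.915/2 = 0.4575.
Expected number = 0.4575 × 589 = 269.47 ≈ 269.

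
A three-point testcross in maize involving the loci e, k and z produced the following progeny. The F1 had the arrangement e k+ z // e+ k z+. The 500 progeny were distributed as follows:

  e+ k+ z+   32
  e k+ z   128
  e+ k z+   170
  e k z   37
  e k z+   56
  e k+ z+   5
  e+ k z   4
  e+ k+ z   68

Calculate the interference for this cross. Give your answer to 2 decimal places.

0.57

The two rarest classes, e k+ z+ and e+ k z, are the double crossovers. Comparing them with the parentals, only the z allele has switched, so z is the middle locus and the order is e – z – k.
e–z: (124 + 9)/500 = 0.2660; z–k: (69 + 9)/500 = 0.1560.
Expected DCO frequency = 0.2660 × 0.1560 ≈ 0.04150; observed = 9/500 ≈ 0.01800.
Coefficient of coincidence = 0.01800/0.04150 ≈ 0.43; interference = 1 − 0.43 = 0.57.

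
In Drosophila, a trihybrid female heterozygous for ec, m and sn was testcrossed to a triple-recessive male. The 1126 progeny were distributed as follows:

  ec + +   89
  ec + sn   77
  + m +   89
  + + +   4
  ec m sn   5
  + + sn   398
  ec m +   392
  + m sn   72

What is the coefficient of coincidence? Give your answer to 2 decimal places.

The two most frequent reciprocal classes, ec m + and + + sn, are the parental types, so the F1 was ec m + / + + sn.
The two rarest classes, ec m sn and + + +, are the double crossovers. Comparing them with the parentals, only the sn allele has switched, so sn is the middle locus and the order is ec – sn – m.
ec–sn: (166 + 9)/1126 = 0.1554; sn–m: (161 + 9)/1126 = 0.1510.
Expected DCO frequency = 0.1554 × 0.1510 ≈ 0.02347; observed = 9/1126 ≈ 0.00799.
Coefficient of coincidence = 0.00799/0.02347 ≈ 0.34.

0.34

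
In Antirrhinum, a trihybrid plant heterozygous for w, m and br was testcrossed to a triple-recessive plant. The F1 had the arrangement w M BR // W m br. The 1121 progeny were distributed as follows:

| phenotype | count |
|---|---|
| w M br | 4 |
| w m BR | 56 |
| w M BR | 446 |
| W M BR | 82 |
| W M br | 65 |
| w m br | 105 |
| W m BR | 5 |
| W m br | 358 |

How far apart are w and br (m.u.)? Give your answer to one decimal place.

17.5 m.u.

The two rarest classes, w M br and W m BR, are the double crossovers. Comparing them with the parentals, only the br allele has switched, so br is the middle locus and the order is m – br – w.
Crossovers in the br–w interval produce the single-crossover classes W M BR and w m br (82 + 105 = 187) plus the double crossovers (9).
RF(br–w) = (187 + 9) / 1121 = 196/1121 = 0.1748 → 17.5 m.u.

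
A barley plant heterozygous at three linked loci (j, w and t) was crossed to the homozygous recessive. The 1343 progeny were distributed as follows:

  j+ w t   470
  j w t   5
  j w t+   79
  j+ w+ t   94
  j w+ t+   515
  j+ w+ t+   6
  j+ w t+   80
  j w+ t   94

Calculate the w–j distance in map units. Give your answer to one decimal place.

13.7 map units

The two most frequent reciprocal classes, j w+ t+ and j+ w t, are the parental types, so the F1 was j w+ t+ / j+ w t.
The two rarest classes, j+ w+ t+ and j w t, are the double crossovers. Comparing them with the parentals, only the j allele has switched, so j is the middle locus and the order is w – j – t.
Crossovers in the w–j interval produce the single-crossover classes j w t+ and j+ w+ t (79 + 94 = 173) plus the double crossovers (11).
RF(w–j) = (173 + 11) / 1343 = 184/1343 = 0.1370 → 13.7 map units.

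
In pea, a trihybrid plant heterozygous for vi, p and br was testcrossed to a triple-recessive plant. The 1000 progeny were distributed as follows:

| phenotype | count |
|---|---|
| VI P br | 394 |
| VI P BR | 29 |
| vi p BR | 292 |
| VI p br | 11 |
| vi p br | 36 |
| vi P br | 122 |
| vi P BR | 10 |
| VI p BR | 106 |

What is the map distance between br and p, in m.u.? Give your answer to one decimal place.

8.6 m.u.

The two most frequent reciprocal classes, VI P br and vi p BR, are the parental types, so the F1 was VI P br / vi p BR.
The two rarest classes, VI p br and vi P BR, are the double crossovers. Comparing them with the parentals, only the p allele has switched, so p is the middle locus and the order is vi – p – br.
Crossovers in the p–br interval produce the single-crossover classes VI P BR and vi p br (29 + 36 = 65) plus the double crossovers (21).
RF(p–br) = (65 + 21) / 1000 = 86/1000 = 0.0860 → 8.6 m.u.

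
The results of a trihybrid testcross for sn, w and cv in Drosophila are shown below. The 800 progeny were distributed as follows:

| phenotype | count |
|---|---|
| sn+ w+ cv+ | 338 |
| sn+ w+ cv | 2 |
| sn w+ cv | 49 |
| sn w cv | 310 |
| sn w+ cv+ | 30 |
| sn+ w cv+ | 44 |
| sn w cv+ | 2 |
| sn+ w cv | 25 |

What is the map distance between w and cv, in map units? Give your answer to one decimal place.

12.1 map units

The two most frequent reciprocal classes, sn w cv and sn+ w+ cv+, are the parental types, so the F1 was sn w cv / sn+ w+ cv+.
The two rarest classes, sn w cv+ and sn+ w+ cv, are the double crossovers. Comparing them with the parentals, only the cv allele has switched, so cv is the middle locus and the order is w – cv – sn.
Crossovers in the w–cv interval produce the single-crossover classes sn w+ cv and sn+ w cv+ (49 + 44 = 93) plus the double crossovers (4).
RF(w–cv) = (93 + 4) / 800 = 97/800 = 0.1212 → 12.1 map units.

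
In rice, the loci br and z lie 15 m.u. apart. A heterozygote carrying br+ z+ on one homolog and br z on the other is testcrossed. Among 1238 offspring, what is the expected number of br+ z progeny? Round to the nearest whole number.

A map distance of 15 m.u. corresponds to a recombination frequency of 0.150.
The F1 is br+ z+ / br z, so br+ z is a recombinant gamete class with expected frequency r/2 = 0.150/2 = 0.0750.
Expected number = 0.0750 × 1238 = 92.85 ≈ 93.

93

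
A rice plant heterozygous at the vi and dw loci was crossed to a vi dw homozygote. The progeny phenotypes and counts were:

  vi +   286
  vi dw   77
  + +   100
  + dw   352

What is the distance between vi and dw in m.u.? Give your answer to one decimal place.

21.7 m.u.

The two most frequent classes, + dw (352) and vi + (286), are the parental types, so the F1 was + dw / vi +.
The recombinant classes are + + and vi dw: 100 + 77 = 177.
Recombination frequency = 177/815 = 0.2172 ≈ 21.7%, i.e. 21.7 m.u.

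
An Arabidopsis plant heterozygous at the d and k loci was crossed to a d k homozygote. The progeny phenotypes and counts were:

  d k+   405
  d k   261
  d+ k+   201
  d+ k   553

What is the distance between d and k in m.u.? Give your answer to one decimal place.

32.5 m.u.

The two most frequent classes, d+ k (553) and d k+ (405), are the parental types, so the F1 was d+ k / d k+.
The recombinant classes are d+ k+ and d k: 201 + 261 = 462.
Recombination frequency = 462/1420 = 0.3254 ≈ 32.5%, i.e. 32.5 m.u.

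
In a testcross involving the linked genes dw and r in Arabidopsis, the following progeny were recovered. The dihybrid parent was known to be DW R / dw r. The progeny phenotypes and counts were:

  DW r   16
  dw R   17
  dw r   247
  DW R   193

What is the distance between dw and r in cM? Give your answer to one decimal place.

The recombinant classes are DW r and dw R: 16 + 17 = 33.
Recombination frequency = 33/473 = 0.0698 ≈ 7.0%, i.e. 7.0 cM.

7.0 cM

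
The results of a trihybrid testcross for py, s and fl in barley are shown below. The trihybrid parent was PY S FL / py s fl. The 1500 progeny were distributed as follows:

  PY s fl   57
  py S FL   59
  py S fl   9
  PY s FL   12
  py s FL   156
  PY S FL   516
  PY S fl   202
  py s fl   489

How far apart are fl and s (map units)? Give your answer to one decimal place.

25.3 map units

The two rarest classes, PY s FL and py S fl, are the double crossovers. Comparing them with the parentals, only the s allele has switched, so s is the middle locus and the order is fl – s – py.
Crossovers in the fl–s interval produce the single-crossover classes PY S fl and py s FL (202 + 156 = 358) plus the double crossovers (21).
RF(fl–s) = (358 + 21) / 1500 = 379/1500 = 0.2527 → 25.3 map units.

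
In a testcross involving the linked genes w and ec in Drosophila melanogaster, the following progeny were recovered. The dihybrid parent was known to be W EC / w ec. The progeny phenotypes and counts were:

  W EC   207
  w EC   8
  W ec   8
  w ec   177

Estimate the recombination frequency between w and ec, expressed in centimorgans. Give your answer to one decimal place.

The recombinant classes are W ec and w EC: 8 + 8 = 16.
Recombination frequency = 16/400 = 0.0400 ≈ 4.0%, i.e. 4.0 centimorgans.

4.0 centimorgans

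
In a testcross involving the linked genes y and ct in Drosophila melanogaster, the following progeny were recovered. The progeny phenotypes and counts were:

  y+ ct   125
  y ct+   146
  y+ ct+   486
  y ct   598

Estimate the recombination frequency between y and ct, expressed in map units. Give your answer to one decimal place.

20.0 map units

The two most frequent classes, y+ ct+ (486) and y ct (598), are the parental types, so the F1 was y+ ct+ / y ct.
The recombinant classes are y+ ct and y ct+: 125 + 146 = 271.
Recombination frequency = 271/1355 = 0.2000 ≈ 20.0%, i.e. 20.0 map units.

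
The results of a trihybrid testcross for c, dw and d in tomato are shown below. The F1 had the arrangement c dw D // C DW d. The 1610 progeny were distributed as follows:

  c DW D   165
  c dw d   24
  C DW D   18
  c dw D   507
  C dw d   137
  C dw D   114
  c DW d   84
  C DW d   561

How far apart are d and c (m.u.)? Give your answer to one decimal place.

The two rarest classes, c dw d and C DW D, are the double crossovers. Comparing them with the parentals, only the d allele has switched, so d is the middle locus and the order is dw – d – c.
Crossovers in the d–c interval produce the single-crossover classes C dw D and c DW d (114 + 84 = 198) plus the double crossovers (42).
RF(d–c) = (198 + 42) / 1610 = 240/1610 = 0.1491 → 14.9 m.u.

14.9 m.u.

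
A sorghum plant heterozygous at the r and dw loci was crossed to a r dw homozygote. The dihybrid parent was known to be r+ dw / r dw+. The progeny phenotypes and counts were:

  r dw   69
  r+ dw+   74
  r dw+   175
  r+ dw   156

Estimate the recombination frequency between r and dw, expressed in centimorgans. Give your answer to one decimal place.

30.2 centimorgans

The recombinant classes are r+ dw+ and r dw: 74 + 69 = 143.
Recombination frequency = 143/474 = 0.3017 ≈ 30.2%, i.e. 30.2 centimorgans.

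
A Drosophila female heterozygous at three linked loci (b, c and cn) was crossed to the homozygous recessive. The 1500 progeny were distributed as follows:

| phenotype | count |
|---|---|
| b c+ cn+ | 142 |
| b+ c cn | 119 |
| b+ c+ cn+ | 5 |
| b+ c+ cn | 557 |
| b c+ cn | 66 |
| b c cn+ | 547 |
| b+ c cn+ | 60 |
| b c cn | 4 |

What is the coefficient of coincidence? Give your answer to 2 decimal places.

0.37

The two most frequent reciprocal classes, b+ c+ cn and b c cn+, are the parental types, so the F1 was b+ c+ cn / b c cn+.
The two rarest classes, b+ c+ cn+ and b c cn, are the double crossovers. Comparing them with the parentals, only the cn allele has switched, so cn is the middle locus and the order is b – cn – c.
b–cn: (126 + 9)/1500 = 0.0900; cn–c: (261 + 9)/1500 = 0.1800.
Expected DCO frequency = 0.0900 × 0.1800 ≈ 0.01620; observed = 9/1500 ≈ 0.00600.
Coefficient of coincidence = 0.00600/0.01620 ≈ 0.37.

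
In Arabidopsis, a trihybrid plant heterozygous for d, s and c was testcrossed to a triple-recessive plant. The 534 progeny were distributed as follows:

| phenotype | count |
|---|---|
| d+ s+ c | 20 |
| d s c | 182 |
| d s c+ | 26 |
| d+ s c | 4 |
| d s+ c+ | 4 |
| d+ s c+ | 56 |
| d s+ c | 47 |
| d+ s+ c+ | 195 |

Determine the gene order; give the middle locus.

The two most frequent reciprocal classes, d s c and d+ s+ c+, are the parental types, so the F1 was d s c / d+ s+ c+.
The two rarest classes, d+ s c and d s+ c+, are the double crossovers. Comparing them with the parentals, only the d allele has switched, so d is the middle locus and the order is s – d – c.

d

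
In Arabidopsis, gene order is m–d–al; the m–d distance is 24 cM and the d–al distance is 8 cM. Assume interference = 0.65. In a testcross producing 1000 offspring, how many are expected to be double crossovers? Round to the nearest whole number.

Map distances give recombination frequencies of 0.240 and 0.080 for the two intervals.
With interference 0.65 (so coincidence = 0.35), expected double-crossover frequency = 0.240 × 0.080 × 0.35 = 0.00672.
Expected number = 0.00672 × 1000 = 6.72 ≈ 7.

7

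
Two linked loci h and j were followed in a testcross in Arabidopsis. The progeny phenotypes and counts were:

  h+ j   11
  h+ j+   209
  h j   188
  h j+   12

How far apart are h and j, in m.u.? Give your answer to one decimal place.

The two most frequent classes, h+ j+ (209) and h j (188), are the parental types, so the F1 was h+ j+ / h j.
The recombinant classes are h+ j and h j+: 11 + 12 = 23.
Recombination frequency = 23/420 = 0.0548 ≈ 5.5%, i.e. 5.5 m.u.

5.5 m.u.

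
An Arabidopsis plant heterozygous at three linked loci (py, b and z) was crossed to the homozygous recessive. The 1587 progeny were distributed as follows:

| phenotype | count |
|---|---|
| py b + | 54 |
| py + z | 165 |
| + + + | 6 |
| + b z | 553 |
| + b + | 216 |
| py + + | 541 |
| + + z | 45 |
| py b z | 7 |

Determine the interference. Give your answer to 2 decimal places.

0.53

The two most frequent reciprocal classes, py + + and + b z, are the parental types, so the F1 was py + + / + b z.
The two rarest classes, + + + and py b z, are the double crossovers. Comparing them with the parentals, only the py allele has switched, so py is the middle locus and the order is b – py – z.
b–py: (99 + 13)/1587 = 0.0706; py–z: (381 + 13)/1587 = 0.2483.
Expected DCO frequency = 0.0706 × 0.2483 ≈ 0.01753; observed = 13/1587 ≈ 0.00819.
Coefficient of coincidence = 0.00819/0.01753 ≈ 0.47; interference = 1 − 0.47 = 0.53.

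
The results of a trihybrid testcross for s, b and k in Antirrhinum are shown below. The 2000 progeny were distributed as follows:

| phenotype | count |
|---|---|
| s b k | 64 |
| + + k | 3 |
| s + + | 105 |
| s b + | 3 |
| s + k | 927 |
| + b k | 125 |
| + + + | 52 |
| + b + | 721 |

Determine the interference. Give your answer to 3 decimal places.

The two most frequent reciprocal classes, + b + and s + k, are the parental types, so the F1 was + b + / s + k.
The two rarest classes, s b + and + + k, are the double crossovers. Comparing them with the parentals, only the s allele has switched, so s is the middle locus and the order is k – s – b.
k–s: (230 + 6)/2000 = 0.1180; s–b: (116 + 6)/2000 = 0.0610.
Expected DCO frequency = 0.1180 × 0.0610 ≈ 0.00720; observed = 6/2000 ≈ 0.00300.
Coefficient of coincidence = 0.00300/0.00720 ≈ 0.417; interference = 1 − 0.417 = 0.583.

0.583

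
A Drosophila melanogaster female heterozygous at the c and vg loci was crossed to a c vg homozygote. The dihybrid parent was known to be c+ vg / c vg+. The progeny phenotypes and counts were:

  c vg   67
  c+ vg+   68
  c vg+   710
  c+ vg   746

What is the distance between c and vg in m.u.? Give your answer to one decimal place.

The recombinant classes are c+ vg+ and c vg: 68 + 67 = 135.
Recombination frequency = 135/1591 = 0.0849 ≈ 8.5%, i.e. 8.5 m.u.

8.5 m.u.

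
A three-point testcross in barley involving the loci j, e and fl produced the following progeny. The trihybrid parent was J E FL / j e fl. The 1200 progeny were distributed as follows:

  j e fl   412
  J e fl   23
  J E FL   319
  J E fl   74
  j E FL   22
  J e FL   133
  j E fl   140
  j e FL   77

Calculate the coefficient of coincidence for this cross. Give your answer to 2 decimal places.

The two rarest classes, j E FL and J e fl, are the double crossovers. Comparing them with the parentals, only the j allele has switched, so j is the middle locus and the order is e – j – fl.
e–j: (273 + 45)/1200 = 0.2650; j–fl: (151 + 45)/1200 = 0.1633.
Expected DCO frequency = 0.2650 × 0.1633 ≈ 0.04327; observed = 45/1200 ≈ 0.03750.
Coefficient of coincidence = 0.03750/0.04327 ≈ 0.87.

0.87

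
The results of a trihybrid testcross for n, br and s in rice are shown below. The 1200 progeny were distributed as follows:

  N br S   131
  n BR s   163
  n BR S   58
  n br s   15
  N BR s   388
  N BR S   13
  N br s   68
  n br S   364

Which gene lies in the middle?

The two most frequent reciprocal classes, N BR s and n br S, are the parental types, so the F1 was N BR s / n br S.
The two rarest classes, N BR S and n br s, are the double crossovers. Comparing them with the parentals, only the s allele has switched, so s is the middle locus and the order is n – s – br.

s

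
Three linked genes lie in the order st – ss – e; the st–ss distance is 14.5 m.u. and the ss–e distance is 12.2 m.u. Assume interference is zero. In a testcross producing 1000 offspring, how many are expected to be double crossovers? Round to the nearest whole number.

Map distances give recombination frequencies of 0.145 and 0.122 for the two intervals.
With no interference, expected double-crossover frequency = 0.145 × 0.122 = 0.01769.
Expected number = 0.01769 × 1000 = 17.69 ≈ 18.

18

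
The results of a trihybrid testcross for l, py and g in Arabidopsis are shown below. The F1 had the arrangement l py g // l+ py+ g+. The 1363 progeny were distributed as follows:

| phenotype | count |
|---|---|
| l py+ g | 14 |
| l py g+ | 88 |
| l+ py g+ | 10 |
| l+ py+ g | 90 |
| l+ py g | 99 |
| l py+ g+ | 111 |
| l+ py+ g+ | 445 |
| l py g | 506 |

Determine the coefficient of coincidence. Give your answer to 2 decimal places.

The two rarest classes, l py+ g and l+ py g+, are the double crossovers. Comparing them with the parentals, only the py allele has switched, so py is the middle locus and the order is g – py – l.
g–py: (178 + 24)/1363 = 0.1482; py–l: (210 + 24)/1363 = 0.1717.
Expected DCO frequency = 0.1482 × 0.1717 ≈ 0.02545; observed = 24/1363 ≈ 0.01761.
Coefficient of coincidence = 0.01761/0.02545 ≈ 0.69.

0.69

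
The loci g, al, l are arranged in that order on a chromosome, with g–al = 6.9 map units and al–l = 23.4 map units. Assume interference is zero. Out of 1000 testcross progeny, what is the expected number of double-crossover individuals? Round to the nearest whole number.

16

Map distances give recombination frequencies of 0.069 and 0.234 for the two intervals.
With no interference, expected double-crossover frequency = 0.069 × 0.234 = 0.01615.
Expected number = 0.01615 × 1000 = 16.15 ≈ 16.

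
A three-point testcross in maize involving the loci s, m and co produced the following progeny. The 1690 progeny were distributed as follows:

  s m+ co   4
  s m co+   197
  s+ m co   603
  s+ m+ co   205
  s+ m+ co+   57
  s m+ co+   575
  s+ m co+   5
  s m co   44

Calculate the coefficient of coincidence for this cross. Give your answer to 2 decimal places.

The two most frequent reciprocal classes, s+ m co and s m+ co+, are the parental types, so the F1 was s+ m co / s m+ co+.
The two rarest classes, s+ m co+ and s m+ co, are the double crossovers. Comparing them with the parentals, only the co allele has switched, so co is the middle locus and the order is m – co – s.
m–co: (402 + 9)/1690 = 0.2432; co–s: (101 + 9)/1690 = 0.0651.
Expected DCO frequency = 0.2432 × 0.0651 ≈ 0.01583; observed = 9/1690 ≈ 0.00533.
Coefficient of coincidence = 0.00533/0.01583 ≈ 0.34.

0.34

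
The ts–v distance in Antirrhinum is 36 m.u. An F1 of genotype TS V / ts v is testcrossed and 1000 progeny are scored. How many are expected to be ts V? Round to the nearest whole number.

A map distance of 36 m.u. corresponds to a recombination frequency of 0.360.
The F1 is TS V / ts v, so ts V is a recombinant gamete class with expected frequency r/2 = 0.360/2 = 0.1800.
Expected number = 0.1800 × 1000 = 180.00 ≈ 180.

180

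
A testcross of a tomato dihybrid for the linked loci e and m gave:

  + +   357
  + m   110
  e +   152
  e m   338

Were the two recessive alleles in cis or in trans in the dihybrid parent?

cis

The two most frequent classes are + + (357) and e m (338); these are the parental (non-recombinant) types.
So the F1 carried + + on one chromosome and e m on the other — the recessive alleles are on the same chromosome (cis / coupling).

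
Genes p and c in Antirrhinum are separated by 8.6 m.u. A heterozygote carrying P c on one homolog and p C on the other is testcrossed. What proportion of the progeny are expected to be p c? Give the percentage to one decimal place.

4.3%

A map distance of 8.6 m.u. corresponds to a recombination frequency of 0.086.
The F1 is P c / p C, so p c is a recombinant gamete class with expected frequency r/2 = 0.086/2 = 0.0430.
That is 0.0430 = 4.3% of the progeny.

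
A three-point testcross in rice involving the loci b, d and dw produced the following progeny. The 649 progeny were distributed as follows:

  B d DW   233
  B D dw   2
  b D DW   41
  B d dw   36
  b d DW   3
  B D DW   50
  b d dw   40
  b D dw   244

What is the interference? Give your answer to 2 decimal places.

The two most frequent reciprocal classes, B d DW and b D dw, are the parental types, so the F1 was B d DW / b D dw.
The two rarest classes, b d DW and B D dw, are the double crossovers. Comparing them with the parentals, only the b allele has switched, so b is the middle locus and the order is dw – b – d.
dw–b: (77 + 5)/649 = 0.1263; b–d: (90 + 5)/649 = 0.1464.
Expected DCO frequency = 0.1263 × 0.1464 ≈ 0.01849; observed = 5/649 ≈ 0.00770.
Coefficient of coincidence = 0.00770/0.01849 ≈ 0.42; interference = 1 − 0.42 = 0.58.

0.58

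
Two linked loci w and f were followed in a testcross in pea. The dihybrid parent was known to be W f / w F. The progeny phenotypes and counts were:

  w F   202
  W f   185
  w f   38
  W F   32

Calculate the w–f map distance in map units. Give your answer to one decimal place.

The recombinant classes are W F and w f: 32 + 38 = 70.
Recombination frequency = 70/457 = 0.1532 ≈ 15.3%, i.e. 15.3 map units.

15.3 map units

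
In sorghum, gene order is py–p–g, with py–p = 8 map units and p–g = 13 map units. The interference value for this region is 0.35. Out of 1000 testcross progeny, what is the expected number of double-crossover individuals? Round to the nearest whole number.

7

Map distances give recombination frequencies of 0.080 and 0.130 for the two intervals.
With interference 0.35 (so coincidence = 0.65), expected double-crossover frequency = 0.080 × 0.130 × 0.65 = 0.00676.
Expected number = 0.00676 × 1000 = 6.76 ≈ 7.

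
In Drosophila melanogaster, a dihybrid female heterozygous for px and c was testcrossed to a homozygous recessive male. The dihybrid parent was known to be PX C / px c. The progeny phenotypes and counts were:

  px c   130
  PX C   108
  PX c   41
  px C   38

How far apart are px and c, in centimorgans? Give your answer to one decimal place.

24.9 centimorgans

The recombinant classes are PX c and px C: 41 + 38 = 79.
Recombination frequency = 79/317 = 0.2492 ≈ 24.9%, i.e. 24.9 centimorgans.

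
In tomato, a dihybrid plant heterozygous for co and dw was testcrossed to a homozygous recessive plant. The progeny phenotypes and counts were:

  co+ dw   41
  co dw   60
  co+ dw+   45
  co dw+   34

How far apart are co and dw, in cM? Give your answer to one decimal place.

41.7 cM

The two most frequent classes, co+ dw+ (45) and co dw (60), are the parental types, so the F1 was co+ dw+ / co dw.
The recombinant classes are co+ dw and co dw+: 41 + 34 = 75.
Recombination frequency = 75/180 = 0.4167 ≈ 41.7%, i.e. 41.7 cM.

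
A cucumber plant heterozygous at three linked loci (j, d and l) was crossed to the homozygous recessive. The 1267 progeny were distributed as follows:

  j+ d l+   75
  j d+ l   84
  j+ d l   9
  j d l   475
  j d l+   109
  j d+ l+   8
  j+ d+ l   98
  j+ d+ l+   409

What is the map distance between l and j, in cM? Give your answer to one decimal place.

17.7 cM

The two most frequent reciprocal classes, j d l and j+ d+ l+, are the parental types, so the F1 was j d l / j+ d+ l+.
The two rarest classes, j+ d l and j d+ l+, are the double crossovers. Comparing them with the parentals, only the j allele has switched, so j is the middle locus and the order is l – j – d.
Crossovers in the l–j interval produce the single-crossover classes j d l+ and j+ d+ l (109 + 98 = 207) plus the double crossovers (17).
RF(l–j) = (207 + 17) / 1267 = 224/1267 = 0.1768 → 17.7 cM.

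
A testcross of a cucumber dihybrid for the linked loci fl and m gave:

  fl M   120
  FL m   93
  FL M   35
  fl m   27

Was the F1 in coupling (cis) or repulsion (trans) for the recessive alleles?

trans

The two most frequent classes are FL m (93) and fl M (120); these are the parental (non-recombinant) types.
So the F1 carried FL m on one chromosome and fl M on the other — the recessive alleles are on opposite chromosomes (trans / repulsion).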